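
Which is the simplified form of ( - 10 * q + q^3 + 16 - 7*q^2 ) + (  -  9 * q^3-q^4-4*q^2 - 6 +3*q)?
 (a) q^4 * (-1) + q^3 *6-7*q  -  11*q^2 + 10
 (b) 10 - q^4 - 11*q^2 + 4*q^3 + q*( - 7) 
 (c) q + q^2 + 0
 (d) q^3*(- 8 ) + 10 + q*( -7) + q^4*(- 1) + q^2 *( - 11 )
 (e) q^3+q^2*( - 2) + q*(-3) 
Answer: d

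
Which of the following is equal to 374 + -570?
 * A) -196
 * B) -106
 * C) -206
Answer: A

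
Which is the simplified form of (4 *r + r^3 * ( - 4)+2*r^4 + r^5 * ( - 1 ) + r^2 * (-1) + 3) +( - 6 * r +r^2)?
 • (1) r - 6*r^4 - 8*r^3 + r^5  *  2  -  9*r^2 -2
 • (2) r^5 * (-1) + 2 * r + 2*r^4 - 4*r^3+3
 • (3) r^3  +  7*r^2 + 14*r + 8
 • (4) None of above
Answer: 4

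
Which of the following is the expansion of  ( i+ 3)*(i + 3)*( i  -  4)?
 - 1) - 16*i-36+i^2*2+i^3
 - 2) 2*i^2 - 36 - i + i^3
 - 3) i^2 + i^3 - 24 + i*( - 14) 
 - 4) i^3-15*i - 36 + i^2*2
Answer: 4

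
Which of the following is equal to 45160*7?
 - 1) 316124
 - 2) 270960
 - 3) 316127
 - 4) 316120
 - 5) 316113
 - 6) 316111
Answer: 4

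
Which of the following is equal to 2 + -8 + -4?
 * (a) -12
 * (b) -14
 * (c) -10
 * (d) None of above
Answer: c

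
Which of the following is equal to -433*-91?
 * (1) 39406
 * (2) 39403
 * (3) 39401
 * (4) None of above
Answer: 2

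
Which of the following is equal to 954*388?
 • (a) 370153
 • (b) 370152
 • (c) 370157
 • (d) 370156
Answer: b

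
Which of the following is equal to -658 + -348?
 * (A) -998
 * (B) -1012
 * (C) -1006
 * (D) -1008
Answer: C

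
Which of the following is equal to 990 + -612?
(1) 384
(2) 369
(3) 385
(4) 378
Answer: 4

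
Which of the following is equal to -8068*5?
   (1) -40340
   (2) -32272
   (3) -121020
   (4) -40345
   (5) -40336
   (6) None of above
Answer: 1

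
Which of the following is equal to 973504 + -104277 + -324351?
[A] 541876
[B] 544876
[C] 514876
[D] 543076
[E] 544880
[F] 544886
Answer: B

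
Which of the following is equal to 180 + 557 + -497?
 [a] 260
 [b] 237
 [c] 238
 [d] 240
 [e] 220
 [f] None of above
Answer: d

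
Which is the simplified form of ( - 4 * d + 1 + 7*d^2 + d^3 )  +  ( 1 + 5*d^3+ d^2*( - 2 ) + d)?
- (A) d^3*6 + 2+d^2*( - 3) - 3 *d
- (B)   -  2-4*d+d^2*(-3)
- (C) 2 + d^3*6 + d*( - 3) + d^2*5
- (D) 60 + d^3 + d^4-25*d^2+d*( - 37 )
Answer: C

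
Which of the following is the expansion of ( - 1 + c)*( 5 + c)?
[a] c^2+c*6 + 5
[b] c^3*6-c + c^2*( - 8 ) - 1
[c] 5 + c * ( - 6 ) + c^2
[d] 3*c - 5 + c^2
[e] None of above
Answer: e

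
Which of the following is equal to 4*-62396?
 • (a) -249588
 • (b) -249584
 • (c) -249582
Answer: b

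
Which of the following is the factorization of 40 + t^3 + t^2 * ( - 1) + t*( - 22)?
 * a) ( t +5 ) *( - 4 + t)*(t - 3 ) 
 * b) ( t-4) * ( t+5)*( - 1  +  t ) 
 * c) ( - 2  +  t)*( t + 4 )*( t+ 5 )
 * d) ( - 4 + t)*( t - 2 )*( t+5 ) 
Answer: d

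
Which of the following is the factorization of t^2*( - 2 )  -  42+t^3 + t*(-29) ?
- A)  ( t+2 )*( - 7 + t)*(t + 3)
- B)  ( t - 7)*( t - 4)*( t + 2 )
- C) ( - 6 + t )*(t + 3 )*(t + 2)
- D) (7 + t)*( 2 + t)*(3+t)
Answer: A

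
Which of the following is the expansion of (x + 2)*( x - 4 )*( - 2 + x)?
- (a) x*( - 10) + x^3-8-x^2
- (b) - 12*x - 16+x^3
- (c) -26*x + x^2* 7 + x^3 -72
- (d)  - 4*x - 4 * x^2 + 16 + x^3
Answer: d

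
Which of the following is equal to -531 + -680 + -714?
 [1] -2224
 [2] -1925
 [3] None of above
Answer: 2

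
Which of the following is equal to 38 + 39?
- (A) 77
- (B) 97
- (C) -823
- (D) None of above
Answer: A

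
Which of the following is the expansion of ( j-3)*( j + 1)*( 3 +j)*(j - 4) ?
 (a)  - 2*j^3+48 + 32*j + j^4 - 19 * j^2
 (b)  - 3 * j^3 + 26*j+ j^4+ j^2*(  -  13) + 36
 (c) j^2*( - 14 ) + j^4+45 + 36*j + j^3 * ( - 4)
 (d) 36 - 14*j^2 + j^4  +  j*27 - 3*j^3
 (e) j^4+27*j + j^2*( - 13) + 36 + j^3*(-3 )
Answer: e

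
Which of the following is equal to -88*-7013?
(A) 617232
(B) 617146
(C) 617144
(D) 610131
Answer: C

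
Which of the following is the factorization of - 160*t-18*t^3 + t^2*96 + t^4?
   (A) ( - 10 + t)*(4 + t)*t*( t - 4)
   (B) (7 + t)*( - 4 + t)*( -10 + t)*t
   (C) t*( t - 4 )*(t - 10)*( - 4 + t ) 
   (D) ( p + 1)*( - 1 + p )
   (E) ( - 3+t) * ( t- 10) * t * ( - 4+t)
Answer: C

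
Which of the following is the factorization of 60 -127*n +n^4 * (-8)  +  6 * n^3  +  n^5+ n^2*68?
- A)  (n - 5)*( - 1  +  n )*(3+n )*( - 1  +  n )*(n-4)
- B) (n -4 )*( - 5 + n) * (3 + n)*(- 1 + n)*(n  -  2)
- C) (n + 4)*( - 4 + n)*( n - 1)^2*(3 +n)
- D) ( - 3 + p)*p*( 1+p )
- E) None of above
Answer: A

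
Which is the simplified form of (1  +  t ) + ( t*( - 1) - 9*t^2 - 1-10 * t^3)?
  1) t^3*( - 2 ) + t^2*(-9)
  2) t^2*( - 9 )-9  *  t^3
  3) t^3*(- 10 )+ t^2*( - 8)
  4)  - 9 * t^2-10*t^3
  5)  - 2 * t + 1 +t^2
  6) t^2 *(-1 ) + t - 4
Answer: 4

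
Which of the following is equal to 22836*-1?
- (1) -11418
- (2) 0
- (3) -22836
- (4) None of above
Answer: 3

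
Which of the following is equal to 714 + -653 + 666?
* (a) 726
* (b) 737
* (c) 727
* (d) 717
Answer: c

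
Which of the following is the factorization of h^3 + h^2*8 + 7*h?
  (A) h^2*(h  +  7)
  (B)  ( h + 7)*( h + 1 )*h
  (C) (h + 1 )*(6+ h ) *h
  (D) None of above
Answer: B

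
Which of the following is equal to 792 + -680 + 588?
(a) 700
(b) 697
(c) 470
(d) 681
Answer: a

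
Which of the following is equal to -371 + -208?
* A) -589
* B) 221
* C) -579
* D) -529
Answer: C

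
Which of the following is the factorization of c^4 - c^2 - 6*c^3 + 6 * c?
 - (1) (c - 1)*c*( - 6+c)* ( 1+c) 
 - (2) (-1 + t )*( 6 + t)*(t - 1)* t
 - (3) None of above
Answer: 1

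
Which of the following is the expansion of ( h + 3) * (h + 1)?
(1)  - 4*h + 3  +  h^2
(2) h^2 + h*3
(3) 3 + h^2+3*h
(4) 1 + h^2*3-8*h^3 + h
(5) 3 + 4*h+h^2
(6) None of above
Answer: 5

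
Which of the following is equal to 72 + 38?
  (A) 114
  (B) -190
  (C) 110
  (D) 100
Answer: C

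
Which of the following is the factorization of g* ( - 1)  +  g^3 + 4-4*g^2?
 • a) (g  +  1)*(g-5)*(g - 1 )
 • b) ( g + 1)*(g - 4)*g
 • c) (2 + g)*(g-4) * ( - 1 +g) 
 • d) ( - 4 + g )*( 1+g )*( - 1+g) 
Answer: d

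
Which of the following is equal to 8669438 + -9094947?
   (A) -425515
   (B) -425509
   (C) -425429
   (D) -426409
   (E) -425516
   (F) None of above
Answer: B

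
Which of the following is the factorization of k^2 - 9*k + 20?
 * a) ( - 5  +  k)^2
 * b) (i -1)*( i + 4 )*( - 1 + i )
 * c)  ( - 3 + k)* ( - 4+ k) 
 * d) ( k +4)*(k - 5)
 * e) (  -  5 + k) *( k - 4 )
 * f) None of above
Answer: e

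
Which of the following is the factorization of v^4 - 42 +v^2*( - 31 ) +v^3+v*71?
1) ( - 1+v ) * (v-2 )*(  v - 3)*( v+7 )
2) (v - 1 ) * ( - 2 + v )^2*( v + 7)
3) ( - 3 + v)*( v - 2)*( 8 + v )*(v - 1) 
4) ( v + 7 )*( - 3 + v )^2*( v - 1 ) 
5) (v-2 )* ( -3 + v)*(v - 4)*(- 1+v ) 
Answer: 1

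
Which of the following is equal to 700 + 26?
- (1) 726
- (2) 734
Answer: 1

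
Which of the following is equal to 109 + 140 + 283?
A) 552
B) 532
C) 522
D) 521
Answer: B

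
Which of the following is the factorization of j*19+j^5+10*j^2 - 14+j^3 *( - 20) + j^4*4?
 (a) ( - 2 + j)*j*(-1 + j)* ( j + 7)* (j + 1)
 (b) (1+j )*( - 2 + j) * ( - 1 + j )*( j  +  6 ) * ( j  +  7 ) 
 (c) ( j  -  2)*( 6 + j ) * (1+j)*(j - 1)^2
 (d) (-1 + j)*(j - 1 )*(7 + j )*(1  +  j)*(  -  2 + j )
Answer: d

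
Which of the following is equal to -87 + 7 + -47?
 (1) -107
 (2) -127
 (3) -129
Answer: 2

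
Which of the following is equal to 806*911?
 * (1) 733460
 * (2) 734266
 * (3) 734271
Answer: 2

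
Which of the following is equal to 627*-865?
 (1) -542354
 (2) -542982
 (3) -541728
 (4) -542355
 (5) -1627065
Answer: 4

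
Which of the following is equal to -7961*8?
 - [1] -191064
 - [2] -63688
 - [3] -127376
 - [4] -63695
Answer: 2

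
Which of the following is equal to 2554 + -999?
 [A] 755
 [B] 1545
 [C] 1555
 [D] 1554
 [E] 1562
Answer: C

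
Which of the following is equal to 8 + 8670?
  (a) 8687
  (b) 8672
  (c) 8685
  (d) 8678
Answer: d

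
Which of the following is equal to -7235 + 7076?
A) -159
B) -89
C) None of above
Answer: A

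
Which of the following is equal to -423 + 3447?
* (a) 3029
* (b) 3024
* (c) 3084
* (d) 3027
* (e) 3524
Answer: b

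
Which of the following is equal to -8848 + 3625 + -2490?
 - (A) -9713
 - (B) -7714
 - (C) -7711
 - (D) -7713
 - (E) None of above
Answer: D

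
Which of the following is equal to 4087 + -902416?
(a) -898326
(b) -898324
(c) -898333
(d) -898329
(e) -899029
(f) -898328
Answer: d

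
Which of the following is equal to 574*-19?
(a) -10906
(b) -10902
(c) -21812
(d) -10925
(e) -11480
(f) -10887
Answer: a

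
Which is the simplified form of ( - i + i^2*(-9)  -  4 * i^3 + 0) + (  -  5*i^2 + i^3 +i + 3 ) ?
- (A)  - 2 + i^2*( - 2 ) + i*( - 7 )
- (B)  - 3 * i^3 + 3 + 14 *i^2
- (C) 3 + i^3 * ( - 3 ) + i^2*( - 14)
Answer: C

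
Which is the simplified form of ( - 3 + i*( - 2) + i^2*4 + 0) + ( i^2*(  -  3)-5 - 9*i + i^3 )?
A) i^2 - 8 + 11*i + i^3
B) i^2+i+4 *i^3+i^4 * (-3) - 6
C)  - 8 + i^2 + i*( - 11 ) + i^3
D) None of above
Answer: C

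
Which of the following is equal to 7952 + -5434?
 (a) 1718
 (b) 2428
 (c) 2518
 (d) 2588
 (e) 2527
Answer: c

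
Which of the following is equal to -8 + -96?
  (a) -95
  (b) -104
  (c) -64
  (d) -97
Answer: b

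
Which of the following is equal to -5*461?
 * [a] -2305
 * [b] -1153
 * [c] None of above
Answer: a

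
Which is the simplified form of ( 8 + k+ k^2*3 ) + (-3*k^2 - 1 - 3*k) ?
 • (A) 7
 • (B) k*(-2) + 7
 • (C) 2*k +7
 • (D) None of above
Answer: B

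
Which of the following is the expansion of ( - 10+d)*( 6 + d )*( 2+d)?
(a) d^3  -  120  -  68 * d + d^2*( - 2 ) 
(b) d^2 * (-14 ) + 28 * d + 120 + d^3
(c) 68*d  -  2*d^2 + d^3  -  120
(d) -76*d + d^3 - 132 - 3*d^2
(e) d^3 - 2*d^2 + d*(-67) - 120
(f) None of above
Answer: a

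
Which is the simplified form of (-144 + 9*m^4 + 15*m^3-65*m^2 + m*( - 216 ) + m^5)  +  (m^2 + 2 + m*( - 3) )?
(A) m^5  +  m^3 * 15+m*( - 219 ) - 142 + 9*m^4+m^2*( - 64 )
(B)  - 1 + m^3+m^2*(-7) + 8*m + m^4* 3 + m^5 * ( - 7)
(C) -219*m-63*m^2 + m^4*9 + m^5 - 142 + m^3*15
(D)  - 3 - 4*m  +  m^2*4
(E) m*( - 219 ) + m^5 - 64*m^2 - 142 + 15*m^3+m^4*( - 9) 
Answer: A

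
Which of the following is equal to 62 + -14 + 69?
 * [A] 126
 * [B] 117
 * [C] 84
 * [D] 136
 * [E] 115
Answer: B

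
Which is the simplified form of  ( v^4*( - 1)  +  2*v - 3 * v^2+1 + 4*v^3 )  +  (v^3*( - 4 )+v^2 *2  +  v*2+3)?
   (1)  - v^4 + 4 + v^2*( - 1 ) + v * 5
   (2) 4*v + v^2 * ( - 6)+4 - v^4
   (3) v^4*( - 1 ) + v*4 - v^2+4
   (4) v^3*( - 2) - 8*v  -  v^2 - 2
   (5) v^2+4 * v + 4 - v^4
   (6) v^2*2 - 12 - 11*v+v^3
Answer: 3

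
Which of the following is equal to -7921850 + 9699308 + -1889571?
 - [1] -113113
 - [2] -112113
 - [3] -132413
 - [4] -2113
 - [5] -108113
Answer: 2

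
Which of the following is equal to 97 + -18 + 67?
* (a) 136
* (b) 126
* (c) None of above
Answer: c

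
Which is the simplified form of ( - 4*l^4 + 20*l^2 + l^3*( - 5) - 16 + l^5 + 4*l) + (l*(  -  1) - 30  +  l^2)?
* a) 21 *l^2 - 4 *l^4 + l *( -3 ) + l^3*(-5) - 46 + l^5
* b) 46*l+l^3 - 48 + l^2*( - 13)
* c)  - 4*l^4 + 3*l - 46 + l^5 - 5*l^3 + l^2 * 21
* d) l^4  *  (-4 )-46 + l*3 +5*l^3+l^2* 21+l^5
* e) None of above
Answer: c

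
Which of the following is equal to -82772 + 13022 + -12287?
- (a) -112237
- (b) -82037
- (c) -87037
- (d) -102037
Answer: b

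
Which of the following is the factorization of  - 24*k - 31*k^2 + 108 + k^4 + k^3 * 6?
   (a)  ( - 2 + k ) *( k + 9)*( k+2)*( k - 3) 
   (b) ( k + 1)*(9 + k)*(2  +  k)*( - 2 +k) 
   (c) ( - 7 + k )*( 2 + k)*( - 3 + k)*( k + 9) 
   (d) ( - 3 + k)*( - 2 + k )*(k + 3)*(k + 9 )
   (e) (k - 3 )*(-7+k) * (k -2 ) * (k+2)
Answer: a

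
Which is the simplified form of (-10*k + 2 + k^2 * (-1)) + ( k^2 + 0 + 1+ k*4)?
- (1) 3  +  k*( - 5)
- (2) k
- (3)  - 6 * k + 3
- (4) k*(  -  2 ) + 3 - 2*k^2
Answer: 3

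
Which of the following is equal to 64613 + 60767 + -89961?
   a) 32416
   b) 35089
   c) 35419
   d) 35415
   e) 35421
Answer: c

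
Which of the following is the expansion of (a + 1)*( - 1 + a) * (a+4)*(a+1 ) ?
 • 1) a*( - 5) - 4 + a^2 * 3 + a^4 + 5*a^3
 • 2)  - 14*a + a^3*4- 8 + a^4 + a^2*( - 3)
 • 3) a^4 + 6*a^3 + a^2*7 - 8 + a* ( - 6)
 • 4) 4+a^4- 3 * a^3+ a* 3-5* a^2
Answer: 1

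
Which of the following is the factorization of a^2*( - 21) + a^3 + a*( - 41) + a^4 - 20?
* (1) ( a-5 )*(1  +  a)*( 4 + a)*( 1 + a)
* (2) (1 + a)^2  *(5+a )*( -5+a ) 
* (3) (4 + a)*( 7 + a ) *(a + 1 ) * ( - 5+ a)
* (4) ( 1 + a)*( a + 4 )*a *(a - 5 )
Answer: 1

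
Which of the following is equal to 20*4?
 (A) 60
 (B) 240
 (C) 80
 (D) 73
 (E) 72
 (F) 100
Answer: C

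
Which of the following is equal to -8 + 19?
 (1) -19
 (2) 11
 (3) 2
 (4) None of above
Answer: 2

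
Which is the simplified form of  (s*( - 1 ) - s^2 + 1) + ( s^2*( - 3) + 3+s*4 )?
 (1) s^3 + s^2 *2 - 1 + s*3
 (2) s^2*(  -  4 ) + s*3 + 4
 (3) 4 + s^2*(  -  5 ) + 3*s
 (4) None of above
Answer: 2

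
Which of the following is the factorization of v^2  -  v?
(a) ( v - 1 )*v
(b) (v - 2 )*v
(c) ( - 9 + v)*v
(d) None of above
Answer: a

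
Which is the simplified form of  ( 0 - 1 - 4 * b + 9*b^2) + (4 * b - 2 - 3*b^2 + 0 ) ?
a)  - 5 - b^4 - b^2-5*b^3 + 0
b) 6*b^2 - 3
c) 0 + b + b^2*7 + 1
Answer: b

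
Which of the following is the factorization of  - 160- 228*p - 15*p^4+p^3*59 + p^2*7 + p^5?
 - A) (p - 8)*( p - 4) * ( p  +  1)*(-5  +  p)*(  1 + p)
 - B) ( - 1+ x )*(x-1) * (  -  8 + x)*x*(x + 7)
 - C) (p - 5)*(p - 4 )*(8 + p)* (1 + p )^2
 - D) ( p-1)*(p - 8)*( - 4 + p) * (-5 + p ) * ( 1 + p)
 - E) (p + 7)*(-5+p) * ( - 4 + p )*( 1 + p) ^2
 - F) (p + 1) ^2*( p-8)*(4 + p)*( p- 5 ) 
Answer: A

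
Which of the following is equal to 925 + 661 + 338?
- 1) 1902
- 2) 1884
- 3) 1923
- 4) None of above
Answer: 4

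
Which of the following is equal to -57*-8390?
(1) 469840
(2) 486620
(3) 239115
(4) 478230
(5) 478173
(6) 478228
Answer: 4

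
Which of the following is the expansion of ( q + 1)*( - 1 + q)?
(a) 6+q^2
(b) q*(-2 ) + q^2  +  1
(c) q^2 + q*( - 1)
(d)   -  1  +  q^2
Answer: d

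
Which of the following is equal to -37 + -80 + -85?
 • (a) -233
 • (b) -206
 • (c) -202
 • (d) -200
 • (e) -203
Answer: c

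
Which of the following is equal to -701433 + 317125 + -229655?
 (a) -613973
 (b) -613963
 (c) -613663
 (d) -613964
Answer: b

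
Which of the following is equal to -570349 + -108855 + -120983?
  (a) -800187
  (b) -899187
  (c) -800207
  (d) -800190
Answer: a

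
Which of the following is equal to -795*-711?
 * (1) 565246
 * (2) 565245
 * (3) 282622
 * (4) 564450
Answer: 2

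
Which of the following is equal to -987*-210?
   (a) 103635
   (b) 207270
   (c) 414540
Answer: b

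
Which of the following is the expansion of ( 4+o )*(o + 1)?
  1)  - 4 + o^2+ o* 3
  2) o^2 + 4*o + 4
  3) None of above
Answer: 3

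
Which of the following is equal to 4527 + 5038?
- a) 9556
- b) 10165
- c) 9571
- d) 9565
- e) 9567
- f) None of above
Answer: d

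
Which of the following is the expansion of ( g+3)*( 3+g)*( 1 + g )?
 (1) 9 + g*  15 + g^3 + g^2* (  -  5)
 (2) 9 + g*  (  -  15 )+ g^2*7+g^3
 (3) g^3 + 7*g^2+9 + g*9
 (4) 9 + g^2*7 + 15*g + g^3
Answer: 4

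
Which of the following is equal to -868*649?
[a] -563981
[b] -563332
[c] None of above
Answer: b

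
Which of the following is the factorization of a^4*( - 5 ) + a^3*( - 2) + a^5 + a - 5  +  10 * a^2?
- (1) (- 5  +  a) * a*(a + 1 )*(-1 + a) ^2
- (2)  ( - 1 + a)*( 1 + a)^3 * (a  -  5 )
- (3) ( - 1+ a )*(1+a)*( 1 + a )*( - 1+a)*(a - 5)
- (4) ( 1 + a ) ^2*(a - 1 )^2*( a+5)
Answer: 3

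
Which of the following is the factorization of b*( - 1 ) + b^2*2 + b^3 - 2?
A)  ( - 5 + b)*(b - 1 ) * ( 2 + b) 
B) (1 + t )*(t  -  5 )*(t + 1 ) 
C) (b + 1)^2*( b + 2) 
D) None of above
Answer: D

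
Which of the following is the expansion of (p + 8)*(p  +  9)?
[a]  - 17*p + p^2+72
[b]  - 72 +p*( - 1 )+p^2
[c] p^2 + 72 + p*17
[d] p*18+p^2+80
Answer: c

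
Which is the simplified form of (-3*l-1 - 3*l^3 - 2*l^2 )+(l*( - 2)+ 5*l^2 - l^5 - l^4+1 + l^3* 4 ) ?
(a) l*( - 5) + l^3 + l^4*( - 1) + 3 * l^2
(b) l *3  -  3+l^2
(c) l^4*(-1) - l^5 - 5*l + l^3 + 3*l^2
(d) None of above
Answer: c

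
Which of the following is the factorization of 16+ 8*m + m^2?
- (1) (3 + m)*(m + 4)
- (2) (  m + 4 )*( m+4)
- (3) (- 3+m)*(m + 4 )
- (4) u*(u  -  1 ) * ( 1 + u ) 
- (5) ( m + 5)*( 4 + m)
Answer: 2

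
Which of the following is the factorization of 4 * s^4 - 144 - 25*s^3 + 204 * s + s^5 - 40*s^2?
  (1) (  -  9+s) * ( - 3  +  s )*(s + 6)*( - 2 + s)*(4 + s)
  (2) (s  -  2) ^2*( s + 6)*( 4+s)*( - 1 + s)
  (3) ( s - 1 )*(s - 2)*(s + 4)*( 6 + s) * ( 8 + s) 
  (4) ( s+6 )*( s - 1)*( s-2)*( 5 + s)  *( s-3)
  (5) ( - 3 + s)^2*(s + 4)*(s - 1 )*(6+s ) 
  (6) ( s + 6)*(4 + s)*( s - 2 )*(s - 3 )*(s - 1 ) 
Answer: 6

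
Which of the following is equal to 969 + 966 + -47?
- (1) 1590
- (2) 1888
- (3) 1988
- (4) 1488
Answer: 2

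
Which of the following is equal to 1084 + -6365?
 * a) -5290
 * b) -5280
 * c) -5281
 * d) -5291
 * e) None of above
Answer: c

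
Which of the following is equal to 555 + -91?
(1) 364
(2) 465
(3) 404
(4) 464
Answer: 4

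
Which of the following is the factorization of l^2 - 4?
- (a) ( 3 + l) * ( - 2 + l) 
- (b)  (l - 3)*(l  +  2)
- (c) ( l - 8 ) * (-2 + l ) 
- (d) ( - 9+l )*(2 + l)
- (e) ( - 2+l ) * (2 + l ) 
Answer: e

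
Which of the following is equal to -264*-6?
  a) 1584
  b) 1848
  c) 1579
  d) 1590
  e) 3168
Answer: a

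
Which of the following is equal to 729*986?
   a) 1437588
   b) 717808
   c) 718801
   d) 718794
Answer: d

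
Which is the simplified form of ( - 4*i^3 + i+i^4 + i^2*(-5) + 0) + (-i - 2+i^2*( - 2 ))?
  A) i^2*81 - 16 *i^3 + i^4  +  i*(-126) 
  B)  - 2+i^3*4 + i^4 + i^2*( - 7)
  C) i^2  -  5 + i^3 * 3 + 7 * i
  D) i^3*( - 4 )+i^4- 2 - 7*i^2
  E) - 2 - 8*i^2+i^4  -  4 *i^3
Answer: D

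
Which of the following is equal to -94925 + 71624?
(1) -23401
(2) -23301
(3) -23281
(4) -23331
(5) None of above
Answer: 2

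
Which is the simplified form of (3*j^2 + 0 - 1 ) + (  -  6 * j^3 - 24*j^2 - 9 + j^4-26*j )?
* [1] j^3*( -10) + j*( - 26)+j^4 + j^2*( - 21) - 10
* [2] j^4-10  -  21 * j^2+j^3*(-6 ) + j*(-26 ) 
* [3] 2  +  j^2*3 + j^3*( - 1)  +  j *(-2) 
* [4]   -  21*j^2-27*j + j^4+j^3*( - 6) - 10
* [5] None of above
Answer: 2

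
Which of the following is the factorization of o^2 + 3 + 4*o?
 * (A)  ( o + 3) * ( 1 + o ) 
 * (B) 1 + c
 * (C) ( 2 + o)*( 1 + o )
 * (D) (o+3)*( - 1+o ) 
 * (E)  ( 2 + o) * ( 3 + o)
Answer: A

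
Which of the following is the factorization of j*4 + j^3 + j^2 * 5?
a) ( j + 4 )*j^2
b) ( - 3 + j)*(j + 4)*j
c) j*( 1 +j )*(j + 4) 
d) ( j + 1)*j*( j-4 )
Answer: c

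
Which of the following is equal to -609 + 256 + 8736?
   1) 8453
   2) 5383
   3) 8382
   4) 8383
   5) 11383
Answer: 4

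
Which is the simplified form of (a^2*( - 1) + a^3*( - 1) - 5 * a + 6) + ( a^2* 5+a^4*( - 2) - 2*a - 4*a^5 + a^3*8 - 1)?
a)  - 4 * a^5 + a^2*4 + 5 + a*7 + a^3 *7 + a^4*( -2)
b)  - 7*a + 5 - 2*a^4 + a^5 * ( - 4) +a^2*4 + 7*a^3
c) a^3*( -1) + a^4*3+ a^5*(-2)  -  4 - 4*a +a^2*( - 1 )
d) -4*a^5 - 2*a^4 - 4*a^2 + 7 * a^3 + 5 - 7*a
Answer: b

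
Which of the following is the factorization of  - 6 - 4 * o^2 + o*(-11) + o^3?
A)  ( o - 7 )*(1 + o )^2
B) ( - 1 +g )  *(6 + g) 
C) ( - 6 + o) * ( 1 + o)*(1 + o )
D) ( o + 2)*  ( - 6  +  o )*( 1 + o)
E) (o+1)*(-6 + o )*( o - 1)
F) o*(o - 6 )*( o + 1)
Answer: C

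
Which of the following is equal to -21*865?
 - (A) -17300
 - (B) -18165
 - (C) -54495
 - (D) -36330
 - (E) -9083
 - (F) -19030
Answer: B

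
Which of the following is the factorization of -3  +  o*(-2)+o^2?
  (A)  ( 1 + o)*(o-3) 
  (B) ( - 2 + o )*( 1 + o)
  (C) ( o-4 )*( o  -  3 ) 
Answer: A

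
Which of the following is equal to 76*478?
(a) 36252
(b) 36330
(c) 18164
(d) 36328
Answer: d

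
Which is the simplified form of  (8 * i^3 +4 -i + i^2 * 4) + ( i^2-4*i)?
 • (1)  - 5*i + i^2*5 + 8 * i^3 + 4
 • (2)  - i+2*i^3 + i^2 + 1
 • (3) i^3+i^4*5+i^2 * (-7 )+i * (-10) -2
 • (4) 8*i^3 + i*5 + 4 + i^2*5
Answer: 1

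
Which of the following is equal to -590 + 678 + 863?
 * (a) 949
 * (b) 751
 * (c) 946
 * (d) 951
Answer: d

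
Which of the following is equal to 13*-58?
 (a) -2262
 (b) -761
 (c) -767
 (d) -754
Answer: d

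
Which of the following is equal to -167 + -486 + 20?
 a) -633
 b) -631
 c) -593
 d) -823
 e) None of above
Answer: a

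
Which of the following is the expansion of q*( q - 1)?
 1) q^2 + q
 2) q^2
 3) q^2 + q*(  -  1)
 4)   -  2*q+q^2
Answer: 3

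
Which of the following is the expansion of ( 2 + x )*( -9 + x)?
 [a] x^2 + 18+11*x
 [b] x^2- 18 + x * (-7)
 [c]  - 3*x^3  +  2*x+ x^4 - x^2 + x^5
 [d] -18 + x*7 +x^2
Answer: b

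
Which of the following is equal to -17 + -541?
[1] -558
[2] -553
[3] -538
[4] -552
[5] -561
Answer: 1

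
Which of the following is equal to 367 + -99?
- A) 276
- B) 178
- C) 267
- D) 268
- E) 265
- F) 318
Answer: D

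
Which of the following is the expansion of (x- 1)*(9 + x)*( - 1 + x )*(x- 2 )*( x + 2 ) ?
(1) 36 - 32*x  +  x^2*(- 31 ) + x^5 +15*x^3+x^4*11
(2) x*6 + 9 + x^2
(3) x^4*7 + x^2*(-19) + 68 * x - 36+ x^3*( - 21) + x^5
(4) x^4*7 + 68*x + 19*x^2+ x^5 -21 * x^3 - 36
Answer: 3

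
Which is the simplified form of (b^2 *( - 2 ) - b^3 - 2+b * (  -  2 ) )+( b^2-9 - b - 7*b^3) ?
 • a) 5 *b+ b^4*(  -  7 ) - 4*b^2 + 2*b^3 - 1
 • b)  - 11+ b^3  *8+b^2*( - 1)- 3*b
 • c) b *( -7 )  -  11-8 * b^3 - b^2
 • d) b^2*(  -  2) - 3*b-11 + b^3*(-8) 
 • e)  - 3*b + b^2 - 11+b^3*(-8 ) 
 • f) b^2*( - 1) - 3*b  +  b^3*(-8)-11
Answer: f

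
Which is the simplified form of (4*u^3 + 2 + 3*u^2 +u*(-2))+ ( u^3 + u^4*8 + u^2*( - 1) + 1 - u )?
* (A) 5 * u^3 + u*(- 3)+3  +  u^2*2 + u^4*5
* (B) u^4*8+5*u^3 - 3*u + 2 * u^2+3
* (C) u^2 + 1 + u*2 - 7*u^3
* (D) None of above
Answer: B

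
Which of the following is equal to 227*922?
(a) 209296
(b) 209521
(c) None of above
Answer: c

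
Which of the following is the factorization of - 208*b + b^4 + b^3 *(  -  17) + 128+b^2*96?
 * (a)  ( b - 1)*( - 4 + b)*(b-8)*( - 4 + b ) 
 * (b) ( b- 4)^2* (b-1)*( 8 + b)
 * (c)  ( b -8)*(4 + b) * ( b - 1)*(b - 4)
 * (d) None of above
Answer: a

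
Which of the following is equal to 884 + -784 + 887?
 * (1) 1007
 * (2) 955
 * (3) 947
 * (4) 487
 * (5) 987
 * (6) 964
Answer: 5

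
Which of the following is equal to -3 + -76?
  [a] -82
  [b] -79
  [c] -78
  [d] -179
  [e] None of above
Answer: b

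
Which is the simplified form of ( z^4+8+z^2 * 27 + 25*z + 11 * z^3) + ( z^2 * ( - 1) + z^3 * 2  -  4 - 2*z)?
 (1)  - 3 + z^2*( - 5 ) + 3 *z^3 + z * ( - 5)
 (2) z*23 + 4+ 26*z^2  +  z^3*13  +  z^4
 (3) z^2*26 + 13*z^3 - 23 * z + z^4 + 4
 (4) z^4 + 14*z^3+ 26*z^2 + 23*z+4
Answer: 2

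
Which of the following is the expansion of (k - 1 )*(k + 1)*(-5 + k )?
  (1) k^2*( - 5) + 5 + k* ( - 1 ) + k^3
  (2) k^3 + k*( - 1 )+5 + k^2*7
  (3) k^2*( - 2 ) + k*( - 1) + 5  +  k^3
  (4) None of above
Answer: 1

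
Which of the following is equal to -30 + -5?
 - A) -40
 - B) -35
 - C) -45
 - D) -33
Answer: B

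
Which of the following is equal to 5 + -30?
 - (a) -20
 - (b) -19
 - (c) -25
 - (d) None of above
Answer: c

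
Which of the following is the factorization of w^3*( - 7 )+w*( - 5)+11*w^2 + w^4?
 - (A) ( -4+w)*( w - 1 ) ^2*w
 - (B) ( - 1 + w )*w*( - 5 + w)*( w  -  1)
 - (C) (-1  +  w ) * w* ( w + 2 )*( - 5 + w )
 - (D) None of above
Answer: B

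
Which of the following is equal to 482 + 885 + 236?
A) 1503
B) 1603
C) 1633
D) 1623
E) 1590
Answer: B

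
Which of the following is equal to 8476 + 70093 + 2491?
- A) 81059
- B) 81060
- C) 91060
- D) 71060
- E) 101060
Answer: B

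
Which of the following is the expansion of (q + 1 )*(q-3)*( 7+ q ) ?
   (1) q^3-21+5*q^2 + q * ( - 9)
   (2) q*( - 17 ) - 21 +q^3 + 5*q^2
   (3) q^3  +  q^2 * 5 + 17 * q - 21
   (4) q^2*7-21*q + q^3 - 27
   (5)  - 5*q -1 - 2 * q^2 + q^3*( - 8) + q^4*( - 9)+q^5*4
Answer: 2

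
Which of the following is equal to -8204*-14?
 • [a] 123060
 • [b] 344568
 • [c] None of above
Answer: c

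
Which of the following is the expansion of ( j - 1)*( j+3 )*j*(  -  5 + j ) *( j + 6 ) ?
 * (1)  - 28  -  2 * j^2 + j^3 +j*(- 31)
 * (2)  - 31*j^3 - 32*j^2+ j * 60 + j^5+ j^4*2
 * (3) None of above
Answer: 3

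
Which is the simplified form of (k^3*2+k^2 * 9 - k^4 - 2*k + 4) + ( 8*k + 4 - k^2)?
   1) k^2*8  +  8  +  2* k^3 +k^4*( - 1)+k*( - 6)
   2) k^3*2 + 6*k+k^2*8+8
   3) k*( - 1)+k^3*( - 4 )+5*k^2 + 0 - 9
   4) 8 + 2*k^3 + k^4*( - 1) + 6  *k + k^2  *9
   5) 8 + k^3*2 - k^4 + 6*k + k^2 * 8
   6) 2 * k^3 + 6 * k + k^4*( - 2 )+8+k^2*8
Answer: 5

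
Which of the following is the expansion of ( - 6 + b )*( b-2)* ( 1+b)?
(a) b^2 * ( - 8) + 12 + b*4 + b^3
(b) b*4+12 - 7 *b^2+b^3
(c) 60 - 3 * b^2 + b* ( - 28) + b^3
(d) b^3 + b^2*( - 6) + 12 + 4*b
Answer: b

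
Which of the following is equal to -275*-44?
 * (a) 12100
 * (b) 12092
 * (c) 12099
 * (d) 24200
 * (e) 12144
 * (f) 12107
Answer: a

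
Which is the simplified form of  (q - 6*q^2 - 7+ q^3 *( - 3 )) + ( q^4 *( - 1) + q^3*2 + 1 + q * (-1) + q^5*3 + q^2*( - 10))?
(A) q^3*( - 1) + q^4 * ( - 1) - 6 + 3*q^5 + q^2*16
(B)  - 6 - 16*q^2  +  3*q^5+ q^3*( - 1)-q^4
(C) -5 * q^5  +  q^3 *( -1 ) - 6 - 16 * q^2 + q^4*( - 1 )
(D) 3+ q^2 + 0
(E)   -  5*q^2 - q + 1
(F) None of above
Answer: B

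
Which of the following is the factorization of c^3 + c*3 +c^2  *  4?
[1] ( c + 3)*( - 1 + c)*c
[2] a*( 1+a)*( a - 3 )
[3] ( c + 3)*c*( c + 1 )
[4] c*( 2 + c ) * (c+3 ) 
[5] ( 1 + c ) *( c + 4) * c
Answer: 3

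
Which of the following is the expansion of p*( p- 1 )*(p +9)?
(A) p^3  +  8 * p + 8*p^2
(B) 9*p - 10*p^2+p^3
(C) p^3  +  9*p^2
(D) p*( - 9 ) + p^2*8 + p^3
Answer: D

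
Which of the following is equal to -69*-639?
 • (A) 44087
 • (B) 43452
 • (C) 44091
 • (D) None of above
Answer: C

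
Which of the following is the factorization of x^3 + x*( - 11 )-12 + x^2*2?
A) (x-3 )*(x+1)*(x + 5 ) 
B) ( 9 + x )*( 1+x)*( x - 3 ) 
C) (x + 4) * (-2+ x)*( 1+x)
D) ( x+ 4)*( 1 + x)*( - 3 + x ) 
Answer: D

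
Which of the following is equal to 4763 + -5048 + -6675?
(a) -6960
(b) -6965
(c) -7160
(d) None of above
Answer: a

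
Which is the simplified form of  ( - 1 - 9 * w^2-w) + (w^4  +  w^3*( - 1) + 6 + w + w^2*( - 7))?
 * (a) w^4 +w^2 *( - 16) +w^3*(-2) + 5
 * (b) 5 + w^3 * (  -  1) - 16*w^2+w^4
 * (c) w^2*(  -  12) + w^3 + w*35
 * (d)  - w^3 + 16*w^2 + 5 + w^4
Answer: b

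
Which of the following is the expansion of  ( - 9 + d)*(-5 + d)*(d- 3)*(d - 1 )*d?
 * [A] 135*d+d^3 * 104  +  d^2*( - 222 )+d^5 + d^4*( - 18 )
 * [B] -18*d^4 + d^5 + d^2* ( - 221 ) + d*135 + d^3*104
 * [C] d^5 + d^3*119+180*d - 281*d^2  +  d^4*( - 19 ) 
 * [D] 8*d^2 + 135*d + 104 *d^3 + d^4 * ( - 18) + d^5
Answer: A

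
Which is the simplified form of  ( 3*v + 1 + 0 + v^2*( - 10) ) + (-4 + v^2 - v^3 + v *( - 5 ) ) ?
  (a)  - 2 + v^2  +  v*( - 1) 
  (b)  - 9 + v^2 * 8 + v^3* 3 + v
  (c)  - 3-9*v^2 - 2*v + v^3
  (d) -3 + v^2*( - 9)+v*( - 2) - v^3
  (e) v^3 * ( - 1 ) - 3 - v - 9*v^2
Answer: d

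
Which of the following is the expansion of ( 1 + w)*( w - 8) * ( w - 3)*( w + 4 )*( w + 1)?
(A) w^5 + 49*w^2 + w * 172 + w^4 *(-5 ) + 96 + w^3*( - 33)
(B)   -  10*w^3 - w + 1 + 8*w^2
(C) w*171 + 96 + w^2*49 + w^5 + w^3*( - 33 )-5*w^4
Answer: A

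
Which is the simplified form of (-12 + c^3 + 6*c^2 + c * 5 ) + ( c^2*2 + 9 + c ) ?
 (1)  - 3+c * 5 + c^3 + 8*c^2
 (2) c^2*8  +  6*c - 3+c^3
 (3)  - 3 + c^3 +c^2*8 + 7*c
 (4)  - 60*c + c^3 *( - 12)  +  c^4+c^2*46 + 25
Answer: 2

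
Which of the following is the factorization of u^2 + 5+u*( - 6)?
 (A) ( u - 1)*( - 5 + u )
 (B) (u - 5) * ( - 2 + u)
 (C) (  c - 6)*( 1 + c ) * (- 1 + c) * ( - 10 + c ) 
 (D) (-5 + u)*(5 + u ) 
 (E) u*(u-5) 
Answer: A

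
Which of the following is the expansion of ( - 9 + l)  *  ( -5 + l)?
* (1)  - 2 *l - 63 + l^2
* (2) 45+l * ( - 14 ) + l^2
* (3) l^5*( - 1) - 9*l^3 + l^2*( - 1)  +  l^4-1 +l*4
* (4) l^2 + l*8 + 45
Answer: 2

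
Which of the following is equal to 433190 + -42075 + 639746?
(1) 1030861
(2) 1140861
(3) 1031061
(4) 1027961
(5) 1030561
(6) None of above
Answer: 1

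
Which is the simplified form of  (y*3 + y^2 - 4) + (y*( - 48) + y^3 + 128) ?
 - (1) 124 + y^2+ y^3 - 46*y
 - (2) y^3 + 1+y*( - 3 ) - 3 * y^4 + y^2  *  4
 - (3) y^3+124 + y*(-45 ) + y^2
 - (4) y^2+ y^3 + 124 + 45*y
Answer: 3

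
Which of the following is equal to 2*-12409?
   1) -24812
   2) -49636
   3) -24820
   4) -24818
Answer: 4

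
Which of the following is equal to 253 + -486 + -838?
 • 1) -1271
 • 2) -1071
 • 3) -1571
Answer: 2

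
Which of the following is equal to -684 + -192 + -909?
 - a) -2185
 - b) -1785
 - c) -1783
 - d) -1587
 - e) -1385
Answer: b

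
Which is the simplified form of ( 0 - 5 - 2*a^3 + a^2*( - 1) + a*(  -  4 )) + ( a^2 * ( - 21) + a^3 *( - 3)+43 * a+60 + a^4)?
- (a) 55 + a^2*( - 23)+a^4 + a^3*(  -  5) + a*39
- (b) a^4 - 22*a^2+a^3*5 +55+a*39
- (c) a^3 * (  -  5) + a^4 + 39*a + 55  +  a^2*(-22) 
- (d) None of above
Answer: c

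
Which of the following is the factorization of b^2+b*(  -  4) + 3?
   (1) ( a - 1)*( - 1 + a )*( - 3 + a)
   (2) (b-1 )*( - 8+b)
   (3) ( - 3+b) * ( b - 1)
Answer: 3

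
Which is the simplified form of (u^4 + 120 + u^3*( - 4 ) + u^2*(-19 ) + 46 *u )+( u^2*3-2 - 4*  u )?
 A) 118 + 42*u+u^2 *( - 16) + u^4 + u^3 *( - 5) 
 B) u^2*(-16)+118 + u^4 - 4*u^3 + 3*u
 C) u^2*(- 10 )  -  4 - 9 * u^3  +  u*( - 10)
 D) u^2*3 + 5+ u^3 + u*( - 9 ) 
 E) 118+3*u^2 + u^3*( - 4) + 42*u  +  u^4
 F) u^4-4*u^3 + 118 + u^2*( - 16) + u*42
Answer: F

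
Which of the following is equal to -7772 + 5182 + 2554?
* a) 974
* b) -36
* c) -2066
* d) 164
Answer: b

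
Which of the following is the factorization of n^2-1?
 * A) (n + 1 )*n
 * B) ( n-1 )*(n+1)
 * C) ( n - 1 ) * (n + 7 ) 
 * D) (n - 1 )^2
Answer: B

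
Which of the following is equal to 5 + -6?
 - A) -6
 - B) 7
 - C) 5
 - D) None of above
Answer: D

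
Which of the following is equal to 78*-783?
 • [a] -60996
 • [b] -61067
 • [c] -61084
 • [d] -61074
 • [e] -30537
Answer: d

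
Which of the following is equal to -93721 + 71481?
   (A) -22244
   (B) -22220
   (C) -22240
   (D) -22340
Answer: C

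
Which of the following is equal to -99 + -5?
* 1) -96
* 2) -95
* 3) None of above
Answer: 3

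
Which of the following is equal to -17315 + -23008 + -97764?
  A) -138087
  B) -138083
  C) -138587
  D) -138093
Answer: A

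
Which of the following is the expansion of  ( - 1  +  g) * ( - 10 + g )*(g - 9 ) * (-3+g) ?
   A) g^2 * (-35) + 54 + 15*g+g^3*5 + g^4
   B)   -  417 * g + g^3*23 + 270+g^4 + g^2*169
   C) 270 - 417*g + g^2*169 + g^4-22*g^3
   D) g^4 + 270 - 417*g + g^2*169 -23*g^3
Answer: D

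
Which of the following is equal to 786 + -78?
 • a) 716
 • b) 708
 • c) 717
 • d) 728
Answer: b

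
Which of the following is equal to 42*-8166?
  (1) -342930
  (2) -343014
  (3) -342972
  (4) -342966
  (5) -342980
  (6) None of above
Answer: 3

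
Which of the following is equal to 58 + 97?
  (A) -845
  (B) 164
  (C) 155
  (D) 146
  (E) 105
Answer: C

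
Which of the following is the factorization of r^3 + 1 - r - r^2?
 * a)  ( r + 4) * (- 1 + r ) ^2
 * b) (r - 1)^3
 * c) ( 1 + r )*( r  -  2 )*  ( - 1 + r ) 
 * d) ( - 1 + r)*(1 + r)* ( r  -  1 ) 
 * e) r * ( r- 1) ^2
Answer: d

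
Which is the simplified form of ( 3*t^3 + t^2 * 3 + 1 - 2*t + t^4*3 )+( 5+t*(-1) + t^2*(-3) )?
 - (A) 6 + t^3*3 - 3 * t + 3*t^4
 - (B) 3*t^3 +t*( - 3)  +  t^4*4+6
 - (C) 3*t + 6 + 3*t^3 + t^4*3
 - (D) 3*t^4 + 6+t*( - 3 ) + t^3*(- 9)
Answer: A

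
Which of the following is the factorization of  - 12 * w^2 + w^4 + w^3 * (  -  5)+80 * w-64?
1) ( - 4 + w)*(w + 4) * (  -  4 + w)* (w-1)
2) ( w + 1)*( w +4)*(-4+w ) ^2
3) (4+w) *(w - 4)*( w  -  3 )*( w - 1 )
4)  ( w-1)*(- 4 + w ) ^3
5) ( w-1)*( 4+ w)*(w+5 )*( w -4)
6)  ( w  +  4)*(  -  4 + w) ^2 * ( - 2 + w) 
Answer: 1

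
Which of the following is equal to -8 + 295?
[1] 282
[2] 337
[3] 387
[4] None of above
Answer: 4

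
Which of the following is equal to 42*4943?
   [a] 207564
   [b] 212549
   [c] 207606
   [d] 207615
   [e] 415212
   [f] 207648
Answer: c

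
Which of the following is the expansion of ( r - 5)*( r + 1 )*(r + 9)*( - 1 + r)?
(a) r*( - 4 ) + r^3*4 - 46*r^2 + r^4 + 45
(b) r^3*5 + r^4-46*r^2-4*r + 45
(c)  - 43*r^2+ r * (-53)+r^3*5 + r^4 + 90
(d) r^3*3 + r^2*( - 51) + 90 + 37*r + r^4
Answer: a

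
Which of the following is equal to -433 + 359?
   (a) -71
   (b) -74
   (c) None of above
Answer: b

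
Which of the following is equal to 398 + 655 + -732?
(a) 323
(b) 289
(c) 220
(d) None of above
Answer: d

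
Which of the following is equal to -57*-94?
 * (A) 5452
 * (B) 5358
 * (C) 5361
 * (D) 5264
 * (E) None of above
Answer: B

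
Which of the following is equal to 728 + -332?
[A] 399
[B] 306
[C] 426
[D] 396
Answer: D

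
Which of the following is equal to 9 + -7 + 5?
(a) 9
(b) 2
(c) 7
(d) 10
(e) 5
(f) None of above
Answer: c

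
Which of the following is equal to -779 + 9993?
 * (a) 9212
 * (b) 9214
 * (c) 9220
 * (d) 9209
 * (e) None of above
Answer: b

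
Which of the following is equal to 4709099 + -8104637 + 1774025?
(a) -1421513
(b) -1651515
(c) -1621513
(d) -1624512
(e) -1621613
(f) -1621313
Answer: c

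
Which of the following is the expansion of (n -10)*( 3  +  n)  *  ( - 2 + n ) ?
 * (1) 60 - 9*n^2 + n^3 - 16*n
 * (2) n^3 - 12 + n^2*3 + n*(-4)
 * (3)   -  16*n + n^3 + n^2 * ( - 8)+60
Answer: 1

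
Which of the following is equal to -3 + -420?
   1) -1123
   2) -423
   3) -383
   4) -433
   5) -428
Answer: 2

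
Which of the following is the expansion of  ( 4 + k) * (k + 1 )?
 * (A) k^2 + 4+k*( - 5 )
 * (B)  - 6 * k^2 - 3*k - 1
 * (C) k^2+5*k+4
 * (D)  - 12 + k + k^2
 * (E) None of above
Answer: C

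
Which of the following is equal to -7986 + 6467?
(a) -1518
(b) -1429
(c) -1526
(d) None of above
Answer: d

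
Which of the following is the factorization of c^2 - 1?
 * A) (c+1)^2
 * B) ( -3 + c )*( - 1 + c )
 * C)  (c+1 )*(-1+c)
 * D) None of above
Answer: C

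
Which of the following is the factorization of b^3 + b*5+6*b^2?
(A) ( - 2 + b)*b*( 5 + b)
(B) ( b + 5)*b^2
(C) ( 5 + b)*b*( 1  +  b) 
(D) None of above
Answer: C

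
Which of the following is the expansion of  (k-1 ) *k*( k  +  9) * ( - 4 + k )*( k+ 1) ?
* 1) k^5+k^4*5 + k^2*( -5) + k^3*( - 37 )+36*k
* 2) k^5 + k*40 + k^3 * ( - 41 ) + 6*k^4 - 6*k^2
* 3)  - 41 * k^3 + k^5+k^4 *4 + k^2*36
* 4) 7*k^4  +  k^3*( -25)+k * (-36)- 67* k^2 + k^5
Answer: 1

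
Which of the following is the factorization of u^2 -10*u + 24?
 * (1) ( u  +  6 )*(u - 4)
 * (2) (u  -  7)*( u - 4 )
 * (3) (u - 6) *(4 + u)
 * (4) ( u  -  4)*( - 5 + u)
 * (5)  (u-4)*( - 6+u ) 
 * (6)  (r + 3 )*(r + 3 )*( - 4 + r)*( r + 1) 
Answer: 5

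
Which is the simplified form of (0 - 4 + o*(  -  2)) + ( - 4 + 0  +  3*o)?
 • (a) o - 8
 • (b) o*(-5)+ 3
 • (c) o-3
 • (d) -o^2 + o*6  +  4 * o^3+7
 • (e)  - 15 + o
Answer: a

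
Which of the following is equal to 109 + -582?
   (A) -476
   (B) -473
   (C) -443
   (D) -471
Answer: B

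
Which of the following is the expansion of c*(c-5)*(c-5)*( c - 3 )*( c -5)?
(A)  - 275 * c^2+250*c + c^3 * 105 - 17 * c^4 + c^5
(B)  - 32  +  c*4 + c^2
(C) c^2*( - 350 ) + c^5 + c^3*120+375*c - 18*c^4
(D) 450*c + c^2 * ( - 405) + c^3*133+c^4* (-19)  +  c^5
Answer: C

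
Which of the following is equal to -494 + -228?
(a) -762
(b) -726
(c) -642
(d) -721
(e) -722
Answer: e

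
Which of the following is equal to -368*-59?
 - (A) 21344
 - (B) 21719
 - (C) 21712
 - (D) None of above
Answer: C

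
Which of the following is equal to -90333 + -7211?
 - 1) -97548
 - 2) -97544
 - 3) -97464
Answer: 2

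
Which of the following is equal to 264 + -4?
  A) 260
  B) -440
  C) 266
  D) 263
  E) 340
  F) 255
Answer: A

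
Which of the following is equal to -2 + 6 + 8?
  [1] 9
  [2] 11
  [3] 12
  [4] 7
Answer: 3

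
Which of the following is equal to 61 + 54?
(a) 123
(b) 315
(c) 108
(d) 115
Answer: d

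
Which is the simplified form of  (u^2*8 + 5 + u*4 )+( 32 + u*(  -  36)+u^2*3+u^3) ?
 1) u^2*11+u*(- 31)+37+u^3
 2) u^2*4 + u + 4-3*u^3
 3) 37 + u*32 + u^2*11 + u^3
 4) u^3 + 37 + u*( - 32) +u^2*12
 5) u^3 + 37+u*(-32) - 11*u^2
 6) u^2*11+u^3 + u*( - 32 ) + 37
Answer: 6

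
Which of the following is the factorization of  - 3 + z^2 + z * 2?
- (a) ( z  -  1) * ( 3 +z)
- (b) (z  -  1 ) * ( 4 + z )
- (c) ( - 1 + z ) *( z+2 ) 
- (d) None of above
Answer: a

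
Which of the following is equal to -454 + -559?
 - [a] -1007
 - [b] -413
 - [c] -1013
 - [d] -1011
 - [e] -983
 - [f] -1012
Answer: c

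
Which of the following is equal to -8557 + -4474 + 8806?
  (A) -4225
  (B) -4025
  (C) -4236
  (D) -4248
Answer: A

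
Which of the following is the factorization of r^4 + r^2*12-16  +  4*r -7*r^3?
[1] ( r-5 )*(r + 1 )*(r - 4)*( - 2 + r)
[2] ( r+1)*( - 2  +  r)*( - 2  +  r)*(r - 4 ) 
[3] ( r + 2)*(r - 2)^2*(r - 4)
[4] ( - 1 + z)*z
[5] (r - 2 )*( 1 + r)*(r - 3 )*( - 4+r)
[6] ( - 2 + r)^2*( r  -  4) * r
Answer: 2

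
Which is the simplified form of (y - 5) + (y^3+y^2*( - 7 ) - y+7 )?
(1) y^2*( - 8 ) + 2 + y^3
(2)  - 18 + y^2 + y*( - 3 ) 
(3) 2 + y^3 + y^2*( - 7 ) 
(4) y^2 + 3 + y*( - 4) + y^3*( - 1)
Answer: 3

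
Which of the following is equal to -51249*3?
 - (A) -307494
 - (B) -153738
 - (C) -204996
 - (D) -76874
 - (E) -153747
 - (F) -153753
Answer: E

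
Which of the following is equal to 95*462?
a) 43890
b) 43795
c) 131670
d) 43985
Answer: a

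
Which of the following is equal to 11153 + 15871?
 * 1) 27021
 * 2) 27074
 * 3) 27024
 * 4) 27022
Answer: 3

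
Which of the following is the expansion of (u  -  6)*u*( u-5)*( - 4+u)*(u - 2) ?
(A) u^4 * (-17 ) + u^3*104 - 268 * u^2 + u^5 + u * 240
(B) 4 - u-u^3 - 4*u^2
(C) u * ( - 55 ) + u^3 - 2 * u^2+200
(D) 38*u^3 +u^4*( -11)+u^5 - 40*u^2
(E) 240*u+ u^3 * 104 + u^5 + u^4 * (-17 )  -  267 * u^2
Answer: A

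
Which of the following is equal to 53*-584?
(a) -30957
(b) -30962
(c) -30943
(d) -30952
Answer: d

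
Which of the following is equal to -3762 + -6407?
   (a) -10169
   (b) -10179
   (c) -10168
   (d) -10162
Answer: a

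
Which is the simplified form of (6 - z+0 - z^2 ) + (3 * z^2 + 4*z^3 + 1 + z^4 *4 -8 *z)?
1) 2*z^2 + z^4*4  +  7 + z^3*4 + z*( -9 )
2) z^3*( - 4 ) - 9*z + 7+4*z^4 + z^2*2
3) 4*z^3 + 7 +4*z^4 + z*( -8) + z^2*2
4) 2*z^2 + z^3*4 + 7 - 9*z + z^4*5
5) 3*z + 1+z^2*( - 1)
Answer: 1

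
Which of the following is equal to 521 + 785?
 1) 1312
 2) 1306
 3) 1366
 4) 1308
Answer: 2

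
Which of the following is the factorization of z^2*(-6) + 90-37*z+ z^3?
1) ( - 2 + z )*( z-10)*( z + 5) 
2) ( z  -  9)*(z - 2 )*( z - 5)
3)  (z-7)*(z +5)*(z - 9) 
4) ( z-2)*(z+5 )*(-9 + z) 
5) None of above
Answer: 4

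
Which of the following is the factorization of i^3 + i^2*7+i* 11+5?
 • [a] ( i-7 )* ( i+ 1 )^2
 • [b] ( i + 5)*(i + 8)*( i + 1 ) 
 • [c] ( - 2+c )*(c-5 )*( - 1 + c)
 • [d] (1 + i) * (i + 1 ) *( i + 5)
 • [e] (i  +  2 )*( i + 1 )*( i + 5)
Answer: d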